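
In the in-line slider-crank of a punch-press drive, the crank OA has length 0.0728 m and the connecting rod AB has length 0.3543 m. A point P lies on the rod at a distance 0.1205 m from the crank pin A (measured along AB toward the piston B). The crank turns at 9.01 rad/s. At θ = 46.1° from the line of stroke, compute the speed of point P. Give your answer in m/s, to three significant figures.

ω = 9.01 rad/s.  Crank-pin speed |V_A| = rω = 0.65593 m/s, perpendicular to OA.
Rod angle: sinφ = −(r/L) sinθ ⇒ φ = -8.514°; ω_rod = −rω cosθ/√(L²−r²sin²θ) = -1.298 rad/s.
V_P = V_A + ω_rod × AP, with AP = 0.1205 m along the rod.
Components: V_Px = −rω sinθ − a·ω_rod·sinφ = -0.49579 m/s;  V_Py = rω cosθ + a·ω_rod·cosφ = +0.30013 m/s.
|V_P| = √(V_Px² + V_Py²) = 0.57956 m/s.

0.580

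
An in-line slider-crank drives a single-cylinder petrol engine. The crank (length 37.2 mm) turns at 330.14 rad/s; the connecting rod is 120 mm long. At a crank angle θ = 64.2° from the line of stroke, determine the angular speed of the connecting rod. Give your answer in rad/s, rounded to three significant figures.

46.4

ω = 330.1 rad/s
The rod makes angle φ with the slider axis where L sinφ = r sinθ; differentiating, L cosφ·φ̇ = r ω cosθ.
L cosφ = √(L² − r² sin²θ) = 0.11523 m.
|ω_rod| = r ω |cosθ| / √(L² − r² sin²θ) = 0.0372·330.1·0.43523/0.11523 = 46.386 rad/s.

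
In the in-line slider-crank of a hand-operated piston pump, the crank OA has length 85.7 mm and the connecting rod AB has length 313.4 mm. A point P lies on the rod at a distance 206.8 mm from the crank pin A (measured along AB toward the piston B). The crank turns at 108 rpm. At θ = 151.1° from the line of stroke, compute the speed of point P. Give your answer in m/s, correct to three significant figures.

ω = 11.31 rad/s.  Crank-pin speed |V_A| = rω = 0.96924 m/s, perpendicular to OA.
Rod angle: sinφ = −(r/L) sinθ ⇒ φ = -7.594°; ω_rod = −rω cosθ/√(L²−r²sin²θ) = +2.7315 rad/s.
V_P = V_A + ω_rod × AP, with AP = 0.2068 m along the rod.
Components: V_Px = −rω sinθ − a·ω_rod·sinφ = -0.39377 m/s;  V_Py = rω cosθ + a·ω_rod·cosφ = -0.28862 m/s.
|V_P| = √(V_Px² + V_Py²) = 0.48822 m/s.

0.488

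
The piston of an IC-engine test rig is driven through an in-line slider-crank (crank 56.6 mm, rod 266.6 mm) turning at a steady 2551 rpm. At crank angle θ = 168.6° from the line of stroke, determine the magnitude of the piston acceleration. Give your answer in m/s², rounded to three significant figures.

3170

ω = 2π·2551/60 = 267.1 rad/s
x(θ) = r cosθ + √(L² − r² sin²θ); with ω constant, a = ω²·d²x/dθ².
d²x/dθ² = −r cosθ − r²(cos2θ)/√u − r⁴ sin²2θ/(4u^{3/2}),  u = L² − r² sin²θ = 0.0709504 m².
Substituting r = 0.0566 m, L = 0.2666 m, θ = 168.6°: d²x/dθ² = +0.044376 m.
a = ω²·d²x/dθ² = (267.1)²·(+0.044376) = +3166.8 m/s²;  |a| = 3166.8 m/s².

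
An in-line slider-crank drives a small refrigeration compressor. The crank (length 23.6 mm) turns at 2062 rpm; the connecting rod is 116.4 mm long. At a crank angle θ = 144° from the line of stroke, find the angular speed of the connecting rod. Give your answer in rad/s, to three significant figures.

35.7

ω = 215.9 rad/s (converted from 2062 rpm).
The rod makes angle φ with the slider axis where L sinφ = r sinθ; differentiating, L cosφ·φ̇ = r ω cosθ.
L cosφ = √(L² − r² sin²θ) = 0.11557 m.
|ω_rod| = r ω |cosθ| / √(L² − r² sin²θ) = 0.0236·215.9·0.80902/0.11557 = 35.673 rad/s.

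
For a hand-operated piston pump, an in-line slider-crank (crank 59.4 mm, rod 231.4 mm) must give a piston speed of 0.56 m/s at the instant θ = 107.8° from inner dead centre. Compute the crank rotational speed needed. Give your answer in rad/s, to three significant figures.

10.8

For an in-line slider-crank, |v_piston| = rω|sinθ|·[1 + r cosθ/√(L² − r² sin²θ)].
With r = 0.0594 m, L = 0.2314 m, θ = 107.8°: the bracketed kinematic factor |dx/dθ| = 0.05198 m.
ω = v/|dx/dθ| = 0.56/0.05198 = 10.773 rad/s.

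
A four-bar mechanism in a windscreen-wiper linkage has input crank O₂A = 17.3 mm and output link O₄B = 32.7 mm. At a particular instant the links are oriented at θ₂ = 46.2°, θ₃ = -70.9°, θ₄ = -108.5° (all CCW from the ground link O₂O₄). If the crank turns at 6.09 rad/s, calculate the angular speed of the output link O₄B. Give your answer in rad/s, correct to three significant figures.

ω₂ = 6.09 rad/s
Differentiating the loop-closure r₂e^{iθ₂}+r₃e^{iθ₃}=r₁+r₄e^{iθ₄} gives r₂ω₂e^{iθ₂}+r₃ω₃e^{iθ₃}=r₄ω₄e^{iθ₄}.
Eliminating the other unknown: ω₄ = r₂ω₂ sin(θ₂−θ₃) / [r₄ sin(θ₄−θ₃)].
Numerator sine = +0.89021; denominator sine = -0.61015.
Result = 0.0173·6.09·(+0.89021) / (0.0327·(-0.61015)) = -4.7008 rad/s; magnitude 4.7008 rad/s.

4.70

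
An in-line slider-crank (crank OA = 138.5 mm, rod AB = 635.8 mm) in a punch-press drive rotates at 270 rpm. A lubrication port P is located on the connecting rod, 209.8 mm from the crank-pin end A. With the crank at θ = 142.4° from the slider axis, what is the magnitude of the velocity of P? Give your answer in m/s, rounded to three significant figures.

3.06

ω = 28.27 rad/s.  Crank-pin speed |V_A| = rω = 3.916 m/s, perpendicular to OA.
Rod angle: sinφ = −(r/L) sinθ ⇒ φ = -7.638°; ω_rod = −rω cosθ/√(L²−r²sin²θ) = +4.9235 rad/s.
V_P = V_A + ω_rod × AP, with AP = 0.2098 m along the rod.
Components: V_Px = −rω sinθ − a·ω_rod·sinφ = -2.252 m/s;  V_Py = rω cosθ + a·ω_rod·cosφ = -2.0788 m/s.
|V_P| = √(V_Px² + V_Py²) = 3.0648 m/s.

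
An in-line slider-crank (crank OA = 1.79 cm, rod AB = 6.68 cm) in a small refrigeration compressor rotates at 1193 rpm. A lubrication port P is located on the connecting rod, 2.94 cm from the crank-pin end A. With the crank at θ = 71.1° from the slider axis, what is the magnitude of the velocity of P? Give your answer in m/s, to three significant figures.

2.24

ω = 124.9 rad/s.  Crank-pin speed |V_A| = rω = 2.2363 m/s, perpendicular to OA.
Rod angle: sinφ = −(r/L) sinθ ⇒ φ = -14.686°; ω_rod = −rω cosθ/√(L²−r²sin²θ) = -11.21 rad/s.
V_P = V_A + ω_rod × AP, with AP = 0.0294 m along the rod.
Components: V_Px = −rω sinθ − a·ω_rod·sinφ = -2.1992 m/s;  V_Py = rω cosθ + a·ω_rod·cosφ = +0.40556 m/s.
|V_P| = √(V_Px² + V_Py²) = 2.2363 m/s.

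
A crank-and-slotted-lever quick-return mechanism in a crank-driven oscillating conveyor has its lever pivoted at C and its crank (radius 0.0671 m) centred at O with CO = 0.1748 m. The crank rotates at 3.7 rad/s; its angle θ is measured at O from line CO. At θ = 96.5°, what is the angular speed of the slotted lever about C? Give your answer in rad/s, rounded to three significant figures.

ω = 3.7 rad/s
Crank pin A relative to C: A = (d + r cosθ, r sinθ); lever angle φ = atan2(r sinθ, d + r cosθ).
Differentiating tanφ: φ̇ = rω(d cosθ + r)/(d² + r² + 2dr cosθ).
d² + r² + 2dr cosθ = |CA|² = 0.0324019 m²;  d cosθ + r = +0.047312 m.
|ω_lever| = |0.0671·3.7·+0.047312| / 0.0324019 = 0.36251 rad/s.

0.363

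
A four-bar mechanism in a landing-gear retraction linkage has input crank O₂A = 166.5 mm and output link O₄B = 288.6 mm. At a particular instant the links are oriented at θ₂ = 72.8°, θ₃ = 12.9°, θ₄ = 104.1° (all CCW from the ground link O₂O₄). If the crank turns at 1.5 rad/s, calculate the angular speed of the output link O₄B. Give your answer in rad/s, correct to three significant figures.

ω₂ = 1.5 rad/s
Differentiating the loop-closure r₂e^{iθ₂}+r₃e^{iθ₃}=r₁+r₄e^{iθ₄} gives r₂ω₂e^{iθ₂}+r₃ω₃e^{iθ₃}=r₄ω₄e^{iθ₄}.
Eliminating the other unknown: ω₄ = r₂ω₂ sin(θ₂−θ₃) / [r₄ sin(θ₄−θ₃)].
Numerator sine = +0.86515; denominator sine = +0.99978.
Result = 0.1665·1.5·(+0.86515) / (0.2886·(+0.99978)) = +0.74885 rad/s; magnitude 0.74885 rad/s.

0.749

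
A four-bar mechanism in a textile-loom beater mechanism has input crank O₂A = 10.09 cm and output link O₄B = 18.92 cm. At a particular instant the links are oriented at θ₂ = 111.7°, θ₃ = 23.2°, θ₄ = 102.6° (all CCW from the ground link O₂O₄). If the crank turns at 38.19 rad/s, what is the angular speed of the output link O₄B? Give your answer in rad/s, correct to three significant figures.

20.7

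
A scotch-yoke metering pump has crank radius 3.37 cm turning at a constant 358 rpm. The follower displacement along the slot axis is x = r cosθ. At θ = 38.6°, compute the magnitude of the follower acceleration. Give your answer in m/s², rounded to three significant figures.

37.0

ω = 37.49 rad/s (from 358 rpm).
x = r cosθ ⇒ ẍ = −rω² cosθ (ω constant).
|a| = rω²|cosθ| = 0.0337·(37.49)²·|cos 38.6°| = 37.016 m/s².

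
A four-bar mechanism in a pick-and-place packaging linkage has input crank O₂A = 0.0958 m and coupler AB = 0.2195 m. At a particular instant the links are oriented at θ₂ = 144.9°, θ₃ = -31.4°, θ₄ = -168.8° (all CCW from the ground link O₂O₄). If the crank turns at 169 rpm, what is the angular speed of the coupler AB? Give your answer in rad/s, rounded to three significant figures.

ω₂ = 17.7 rad/s (from 169 rpm).
Differentiating the loop-closure r₂e^{iθ₂}+r₃e^{iθ₃}=r₁+r₄e^{iθ₄} gives r₂ω₂e^{iθ₂}+r₃ω₃e^{iθ₃}=r₄ω₄e^{iθ₄}.
Eliminating the other unknown: ω₃ = r₂ω₂ sin(θ₄−θ₂) / [r₃ sin(θ₃−θ₄)].
Numerator sine = +0.72297; denominator sine = +0.67688.
Result = 0.0958·17.7·(+0.72297) / (0.2195·(+0.67688)) = +8.25 rad/s; magnitude 8.25 rad/s.

8.25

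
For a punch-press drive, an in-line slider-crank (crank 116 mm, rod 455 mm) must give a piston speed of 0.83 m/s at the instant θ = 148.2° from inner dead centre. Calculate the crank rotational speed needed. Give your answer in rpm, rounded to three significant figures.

For an in-line slider-crank, |v_piston| = rω|sinθ|·[1 + r cosθ/√(L² − r² sin²θ)].
With r = 0.116 m, L = 0.455 m, θ = 148.2°: the bracketed kinematic factor |dx/dθ| = 0.047761 m.
ω = v/|dx/dθ| = 0.83/0.047761 = 17.378 rad/s.
N = 60ω/(2π) = 165.95 rpm.

166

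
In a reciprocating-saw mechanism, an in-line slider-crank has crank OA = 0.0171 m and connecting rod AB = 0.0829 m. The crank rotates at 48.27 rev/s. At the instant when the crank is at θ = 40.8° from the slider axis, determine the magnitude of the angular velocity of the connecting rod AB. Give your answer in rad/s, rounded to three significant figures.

ω = 303.3 rad/s (converted from 48.27 rev/s).
The rod makes angle φ with the slider axis where L sinφ = r sinθ; differentiating, L cosφ·φ̇ = r ω cosθ.
L cosφ = √(L² − r² sin²θ) = 0.082144 m.
|ω_rod| = r ω |cosθ| / √(L² − r² sin²θ) = 0.0171·303.3·0.75700/0.082144 = 47.794 rad/s.

47.8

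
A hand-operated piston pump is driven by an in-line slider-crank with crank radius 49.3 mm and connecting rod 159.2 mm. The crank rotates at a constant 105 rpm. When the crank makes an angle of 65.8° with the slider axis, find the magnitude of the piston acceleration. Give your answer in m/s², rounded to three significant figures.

ω = 2π·105/60 = 11 rad/s
x(θ) = r cosθ + √(L² − r² sin²θ); with ω constant, a = ω²·d²x/dθ².
d²x/dθ² = −r cosθ − r²(cos2θ)/√u − r⁴ sin²2θ/(4u^{3/2}),  u = L² − r² sin²θ = 0.0233226 m².
Substituting r = 0.0493 m, L = 0.1592 m, θ = 65.8°: d²x/dθ² = -0.0098747 m.
a = ω²·d²x/dθ² = (11)²·(-0.0098747) = -1.1939 m/s²;  |a| = 1.1939 m/s².

1.19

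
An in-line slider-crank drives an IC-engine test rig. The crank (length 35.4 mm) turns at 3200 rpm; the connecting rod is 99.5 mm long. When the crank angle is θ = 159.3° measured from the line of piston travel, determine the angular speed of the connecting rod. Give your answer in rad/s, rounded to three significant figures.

ω = 335.1 rad/s (converted from 3200 rpm).
The rod makes angle φ with the slider axis where L sinφ = r sinθ; differentiating, L cosφ·φ̇ = r ω cosθ.
L cosφ = √(L² − r² sin²θ) = 0.09871 m.
|ω_rod| = r ω |cosθ| / √(L² − r² sin²θ) = 0.0354·335.1·0.93544/0.09871 = 112.42 rad/s.

112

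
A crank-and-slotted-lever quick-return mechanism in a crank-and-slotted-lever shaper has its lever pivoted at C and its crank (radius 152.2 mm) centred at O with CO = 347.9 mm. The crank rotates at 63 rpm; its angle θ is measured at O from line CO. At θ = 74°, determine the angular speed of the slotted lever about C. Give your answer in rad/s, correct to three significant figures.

1.44

ω = 6.597 rad/s (from 63 rpm).
Crank pin A relative to C: A = (d + r cosθ, r sinθ); lever angle φ = atan2(r sinθ, d + r cosθ).
Differentiating tanφ: φ̇ = rω(d cosθ + r)/(d² + r² + 2dr cosθ).
d² + r² + 2dr cosθ = |CA|² = 0.173389 m²;  d cosθ + r = +0.24809 m.
|ω_lever| = |0.1522·6.597·+0.24809| / 0.173389 = 1.4367 rad/s.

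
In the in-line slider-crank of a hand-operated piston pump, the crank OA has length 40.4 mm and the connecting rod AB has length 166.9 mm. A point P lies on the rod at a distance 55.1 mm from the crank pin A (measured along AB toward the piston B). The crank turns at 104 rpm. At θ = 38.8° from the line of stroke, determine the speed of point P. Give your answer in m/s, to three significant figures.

ω = 10.89 rad/s.  Crank-pin speed |V_A| = rω = 0.43999 m/s, perpendicular to OA.
Rod angle: sinφ = −(r/L) sinθ ⇒ φ = -8.724°; ω_rod = −rω cosθ/√(L²−r²sin²θ) = -2.0786 rad/s.
V_P = V_A + ω_rod × AP, with AP = 0.0551 m along the rod.
Components: V_Px = −rω sinθ − a·ω_rod·sinφ = -0.29307 m/s;  V_Py = rω cosθ + a·ω_rod·cosφ = +0.2297 m/s.
|V_P| = √(V_Px² + V_Py²) = 0.37236 m/s.

0.372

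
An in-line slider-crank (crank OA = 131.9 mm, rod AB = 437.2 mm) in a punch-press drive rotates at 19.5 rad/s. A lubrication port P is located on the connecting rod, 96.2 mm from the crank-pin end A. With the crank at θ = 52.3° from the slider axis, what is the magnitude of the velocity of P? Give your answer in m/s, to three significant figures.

ω = 19.5 rad/s.  Crank-pin speed |V_A| = rω = 2.5721 m/s, perpendicular to OA.
Rod angle: sinφ = −(r/L) sinθ ⇒ φ = -13.810°; ω_rod = −rω cosθ/√(L²−r²sin²θ) = -3.7047 rad/s.
V_P = V_A + ω_rod × AP, with AP = 0.0962 m along the rod.
Components: V_Px = −rω sinθ − a·ω_rod·sinφ = -2.1201 m/s;  V_Py = rω cosθ + a·ω_rod·cosφ = +1.2268 m/s.
|V_P| = √(V_Px² + V_Py²) = 2.4495 m/s.

2.45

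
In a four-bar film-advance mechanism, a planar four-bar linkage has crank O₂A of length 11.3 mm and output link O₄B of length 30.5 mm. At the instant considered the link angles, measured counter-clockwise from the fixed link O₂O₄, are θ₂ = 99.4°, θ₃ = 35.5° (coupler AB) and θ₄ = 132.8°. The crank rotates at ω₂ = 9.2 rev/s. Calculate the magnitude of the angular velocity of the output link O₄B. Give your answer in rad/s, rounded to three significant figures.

19.4

ω₂ = 57.81 rad/s (from 9.2 rev/s).
Differentiating the loop-closure r₂e^{iθ₂}+r₃e^{iθ₃}=r₁+r₄e^{iθ₄} gives r₂ω₂e^{iθ₂}+r₃ω₃e^{iθ₃}=r₄ω₄e^{iθ₄}.
Eliminating the other unknown: ω₄ = r₂ω₂ sin(θ₂−θ₃) / [r₄ sin(θ₄−θ₃)].
Numerator sine = +0.89803; denominator sine = +0.99189.
Result = 0.0113·57.81·(+0.89803) / (0.0305·(+0.99189)) = +19.39 rad/s; magnitude 19.39 rad/s.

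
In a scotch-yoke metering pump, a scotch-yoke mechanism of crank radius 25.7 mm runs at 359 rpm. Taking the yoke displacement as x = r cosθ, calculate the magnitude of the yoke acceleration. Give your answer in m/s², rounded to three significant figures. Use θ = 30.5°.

ω = 37.59 rad/s (from 359 rpm).
x = r cosθ ⇒ ẍ = −rω² cosθ (ω constant).
|a| = rω²|cosθ| = 0.0257·(37.59)²·|cos 30.5°| = 31.297 m/s².

31.3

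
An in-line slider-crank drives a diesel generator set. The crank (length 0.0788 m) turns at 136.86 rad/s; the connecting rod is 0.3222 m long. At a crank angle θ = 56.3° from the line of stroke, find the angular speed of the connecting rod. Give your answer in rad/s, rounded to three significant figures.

19.0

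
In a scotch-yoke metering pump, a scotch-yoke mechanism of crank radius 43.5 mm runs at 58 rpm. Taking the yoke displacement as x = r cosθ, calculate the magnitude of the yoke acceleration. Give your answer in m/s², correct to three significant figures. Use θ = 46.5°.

1.10

ω = 6.074 rad/s (from 58 rpm).
x = r cosθ ⇒ ẍ = −rω² cosθ (ω constant).
|a| = rω²|cosθ| = 0.0435·(6.074)²·|cos 46.5°| = 1.1046 m/s².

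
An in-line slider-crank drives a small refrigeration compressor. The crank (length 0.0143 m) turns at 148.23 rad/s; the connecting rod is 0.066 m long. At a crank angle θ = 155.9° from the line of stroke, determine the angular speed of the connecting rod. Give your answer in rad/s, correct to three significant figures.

ω = 148.2 rad/s
The rod makes angle φ with the slider axis where L sinφ = r sinθ; differentiating, L cosφ·φ̇ = r ω cosθ.
L cosφ = √(L² − r² sin²θ) = 0.065741 m.
|ω_rod| = r ω |cosθ| / √(L² − r² sin²θ) = 0.0143·148.2·0.91283/0.065741 = 29.432 rad/s.

29.4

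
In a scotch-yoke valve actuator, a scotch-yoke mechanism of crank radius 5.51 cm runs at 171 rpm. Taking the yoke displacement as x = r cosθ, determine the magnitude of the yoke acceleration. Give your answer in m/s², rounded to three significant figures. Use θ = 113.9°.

ω = 17.91 rad/s (from 171 rpm).
x = r cosθ ⇒ ẍ = −rω² cosθ (ω constant).
|a| = rω²|cosθ| = 0.0551·(17.91)²·|cos 113.9°| = 7.1583 m/s².

7.16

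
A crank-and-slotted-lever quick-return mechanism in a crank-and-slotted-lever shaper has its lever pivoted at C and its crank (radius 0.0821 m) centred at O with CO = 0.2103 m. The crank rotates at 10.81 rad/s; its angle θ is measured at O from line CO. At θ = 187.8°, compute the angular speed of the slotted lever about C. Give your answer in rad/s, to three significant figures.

6.69

ω = 10.81 rad/s
Crank pin A relative to C: A = (d + r cosθ, r sinθ); lever angle φ = atan2(r sinθ, d + r cosθ).
Differentiating tanφ: φ̇ = rω(d cosθ + r)/(d² + r² + 2dr cosθ).
d² + r² + 2dr cosθ = |CA|² = 0.0167547 m²;  d cosθ + r = -0.12625 m.
|ω_lever| = |0.0821·10.81·-0.12625| / 0.0167547 = 6.6877 rad/s.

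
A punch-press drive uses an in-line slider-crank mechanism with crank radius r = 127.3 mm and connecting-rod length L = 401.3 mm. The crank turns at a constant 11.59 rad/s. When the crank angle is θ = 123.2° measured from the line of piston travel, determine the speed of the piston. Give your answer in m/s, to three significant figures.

1.01

ω = 11.59 rad/s
For an in-line slider-crank, x = r cosθ + √(L² − r² sin²θ), so v = −rω sinθ·[1 + r cosθ/√(L² − r² sin²θ)].
With r = 0.1273 m, L = 0.4013 m, θ = 123.2°: √(L² − r² sin²θ) = 0.3869 m.
v = −0.1273·11.59·0.83676·[1 + 0.1273·-0.54756/0.3869] = -1.0121 m/s.
|v| = 1.0121 m/s.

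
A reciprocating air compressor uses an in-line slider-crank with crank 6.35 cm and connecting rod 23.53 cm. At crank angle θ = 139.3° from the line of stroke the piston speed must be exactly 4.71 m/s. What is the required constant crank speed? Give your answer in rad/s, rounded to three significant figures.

144

For an in-line slider-crank, |v_piston| = rω|sinθ|·[1 + r cosθ/√(L² − r² sin²θ)].
With r = 0.0635 m, L = 0.2353 m, θ = 139.3°: the bracketed kinematic factor |dx/dθ| = 0.032802 m.
ω = v/|dx/dθ| = 4.71/0.032802 = 143.59 rad/s.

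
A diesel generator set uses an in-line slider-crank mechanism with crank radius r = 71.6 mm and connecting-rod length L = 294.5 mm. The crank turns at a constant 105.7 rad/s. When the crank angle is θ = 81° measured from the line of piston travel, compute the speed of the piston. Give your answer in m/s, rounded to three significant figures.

7.77

ω = 105.7 rad/s
For an in-line slider-crank, x = r cosθ + √(L² − r² sin²θ), so v = −rω sinθ·[1 + r cosθ/√(L² − r² sin²θ)].
With r = 0.0716 m, L = 0.2945 m, θ = 81°: √(L² − r² sin²θ) = 0.28588 m.
v = −0.0716·105.7·0.98769·[1 + 0.0716·0.15643/0.28588] = -7.7678 m/s.
|v| = 7.7678 m/s.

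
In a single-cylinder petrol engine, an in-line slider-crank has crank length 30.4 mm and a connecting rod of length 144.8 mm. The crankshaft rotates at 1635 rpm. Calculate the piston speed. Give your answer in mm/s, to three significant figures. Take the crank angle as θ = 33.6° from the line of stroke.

3390

ω = 2π·1635/60 = 171.2 rad/s
For an in-line slider-crank, x = r cosθ + √(L² − r² sin²θ), so v = −rω sinθ·[1 + r cosθ/√(L² − r² sin²θ)].
With r = 0.0304 m, L = 0.1448 m, θ = 33.6°: √(L² − r² sin²θ) = 0.14382 m.
v = −0.0304·171.2·0.55339·[1 + 0.0304·0.83292/0.14382] = -3.3875 m/s.
|v| = 3.3875 m/s = 3387.5 mm/s.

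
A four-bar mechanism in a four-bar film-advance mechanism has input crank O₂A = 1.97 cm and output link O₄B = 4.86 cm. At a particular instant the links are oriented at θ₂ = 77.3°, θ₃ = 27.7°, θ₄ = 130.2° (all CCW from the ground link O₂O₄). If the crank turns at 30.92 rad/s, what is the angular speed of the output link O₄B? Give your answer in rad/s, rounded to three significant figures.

ω₂ = 30.92 rad/s
Differentiating the loop-closure r₂e^{iθ₂}+r₃e^{iθ₃}=r₁+r₄e^{iθ₄} gives r₂ω₂e^{iθ₂}+r₃ω₃e^{iθ₃}=r₄ω₄e^{iθ₄}.
Eliminating the other unknown: ω₄ = r₂ω₂ sin(θ₂−θ₃) / [r₄ sin(θ₄−θ₃)].
Numerator sine = +0.76154; denominator sine = +0.97630.
Result = 0.0197·30.92·(+0.76154) / (0.0486·(+0.97630)) = +9.7764 rad/s; magnitude 9.7764 rad/s.

9.78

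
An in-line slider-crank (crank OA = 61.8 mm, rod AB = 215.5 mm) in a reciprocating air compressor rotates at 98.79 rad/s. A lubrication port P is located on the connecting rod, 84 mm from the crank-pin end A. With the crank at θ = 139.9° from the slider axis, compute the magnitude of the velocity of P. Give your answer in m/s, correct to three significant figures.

ω = 98.79 rad/s.  Crank-pin speed |V_A| = rω = 6.1052 m/s, perpendicular to OA.
Rod angle: sinφ = −(r/L) sinθ ⇒ φ = -10.645°; ω_rod = −rω cosθ/√(L²−r²sin²θ) = +22.05 rad/s.
V_P = V_A + ω_rod × AP, with AP = 0.084 m along the rod.
Components: V_Px = −rω sinθ − a·ω_rod·sinφ = -3.5904 m/s;  V_Py = rω cosθ + a·ω_rod·cosφ = -2.8497 m/s.
|V_P| = √(V_Px² + V_Py²) = 4.5838 m/s.

4.58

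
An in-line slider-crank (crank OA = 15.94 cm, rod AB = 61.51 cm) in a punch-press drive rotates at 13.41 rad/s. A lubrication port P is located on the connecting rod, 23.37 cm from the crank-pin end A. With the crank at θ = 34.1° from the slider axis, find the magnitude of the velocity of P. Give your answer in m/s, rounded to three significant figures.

1.70

ω = 13.41 rad/s.  Crank-pin speed |V_A| = rω = 2.1376 m/s, perpendicular to OA.
Rod angle: sinφ = −(r/L) sinθ ⇒ φ = -8.354°; ω_rod = −rω cosθ/√(L²−r²sin²θ) = -2.9085 rad/s.
V_P = V_A + ω_rod × AP, with AP = 0.2337 m along the rod.
Components: V_Px = −rω sinθ − a·ω_rod·sinφ = -1.2971 m/s;  V_Py = rω cosθ + a·ω_rod·cosφ = +1.0975 m/s.
|V_P| = √(V_Px² + V_Py²) = 1.6992 m/s.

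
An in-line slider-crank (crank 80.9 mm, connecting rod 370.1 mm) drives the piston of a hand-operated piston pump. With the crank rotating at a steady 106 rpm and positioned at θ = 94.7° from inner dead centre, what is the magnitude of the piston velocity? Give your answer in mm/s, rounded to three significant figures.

ω = 2π·106/60 = 11.1 rad/s
For an in-line slider-crank, x = r cosθ + √(L² − r² sin²θ), so v = −rω sinθ·[1 + r cosθ/√(L² − r² sin²θ)].
With r = 0.0809 m, L = 0.3701 m, θ = 94.7°: √(L² − r² sin²θ) = 0.36121 m.
v = −0.0809·11.1·0.99664·[1 + 0.0809·-0.08194/0.36121] = -0.87857 m/s.
|v| = 0.87857 m/s = 878.57 mm/s.

879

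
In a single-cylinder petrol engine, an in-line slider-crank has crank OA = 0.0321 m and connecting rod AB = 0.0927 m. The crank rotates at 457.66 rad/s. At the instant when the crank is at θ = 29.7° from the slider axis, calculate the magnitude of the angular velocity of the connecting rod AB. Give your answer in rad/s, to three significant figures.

ω = 457.7 rad/s
The rod makes angle φ with the slider axis where L sinφ = r sinθ; differentiating, L cosφ·φ̇ = r ω cosθ.
L cosφ = √(L² − r² sin²θ) = 0.091325 m.
|ω_rod| = r ω |cosθ| / √(L² − r² sin²θ) = 0.0321·457.7·0.86863/0.091325 = 139.73 rad/s.

140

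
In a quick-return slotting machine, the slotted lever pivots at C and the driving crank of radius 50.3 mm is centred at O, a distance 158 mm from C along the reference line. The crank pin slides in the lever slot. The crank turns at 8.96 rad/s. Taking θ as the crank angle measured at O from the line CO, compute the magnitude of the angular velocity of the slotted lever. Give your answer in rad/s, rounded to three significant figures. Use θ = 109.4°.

ω = 8.96 rad/s
Crank pin A relative to C: A = (d + r cosθ, r sinθ); lever angle φ = atan2(r sinθ, d + r cosθ).
Differentiating tanφ: φ̇ = rω(d cosθ + r)/(d² + r² + 2dr cosθ).
d² + r² + 2dr cosθ = |CA|² = 0.0222145 m²;  d cosθ + r = -0.0021815 m.
|ω_lever| = |0.0503·8.96·-0.0021815| / 0.0222145 = 0.044258 rad/s.

0.0443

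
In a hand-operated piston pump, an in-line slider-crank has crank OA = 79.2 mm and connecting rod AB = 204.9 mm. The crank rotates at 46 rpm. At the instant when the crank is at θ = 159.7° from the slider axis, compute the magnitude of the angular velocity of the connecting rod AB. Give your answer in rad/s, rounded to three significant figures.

1.76

ω = 4.817 rad/s (converted from 46 rpm).
The rod makes angle φ with the slider axis where L sinφ = r sinθ; differentiating, L cosφ·φ̇ = r ω cosθ.
L cosφ = √(L² − r² sin²θ) = 0.20305 m.
|ω_rod| = r ω |cosθ| / √(L² − r² sin²θ) = 0.0792·4.817·0.93789/0.20305 = 1.7622 rad/s.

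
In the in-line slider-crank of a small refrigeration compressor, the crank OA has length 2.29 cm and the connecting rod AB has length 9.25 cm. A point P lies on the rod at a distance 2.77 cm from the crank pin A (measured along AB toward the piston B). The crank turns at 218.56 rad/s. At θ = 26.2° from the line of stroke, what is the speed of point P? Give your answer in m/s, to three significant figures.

3.93

ω = 218.6 rad/s.  Crank-pin speed |V_A| = rω = 5.005 m/s, perpendicular to OA.
Rod angle: sinφ = −(r/L) sinθ ⇒ φ = -6.275°; ω_rod = −rω cosθ/√(L²−r²sin²θ) = -48.842 rad/s.
V_P = V_A + ω_rod × AP, with AP = 0.0277 m along the rod.
Components: V_Px = −rω sinθ − a·ω_rod·sinφ = -2.3576 m/s;  V_Py = rω cosθ + a·ω_rod·cosφ = +3.146 m/s.
|V_P| = √(V_Px² + V_Py²) = 3.9314 m/s.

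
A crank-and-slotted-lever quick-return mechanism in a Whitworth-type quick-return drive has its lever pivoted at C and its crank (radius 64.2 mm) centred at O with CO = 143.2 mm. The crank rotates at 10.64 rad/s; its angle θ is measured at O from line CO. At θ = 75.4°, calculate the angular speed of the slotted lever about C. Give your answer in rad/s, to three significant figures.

ω = 10.64 rad/s
Crank pin A relative to C: A = (d + r cosθ, r sinθ); lever angle φ = atan2(r sinθ, d + r cosθ).
Differentiating tanφ: φ̇ = rω(d cosθ + r)/(d² + r² + 2dr cosθ).
d² + r² + 2dr cosθ = |CA|² = 0.0292626 m²;  d cosθ + r = +0.1003 m.
|ω_lever| = |0.0642·10.64·+0.1003| / 0.0292626 = 2.3413 rad/s.

2.34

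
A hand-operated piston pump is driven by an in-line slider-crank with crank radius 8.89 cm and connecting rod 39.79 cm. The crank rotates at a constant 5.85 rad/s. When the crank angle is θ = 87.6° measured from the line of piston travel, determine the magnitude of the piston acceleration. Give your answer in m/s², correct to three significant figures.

0.567

ω = 5.85 rad/s
x(θ) = r cosθ + √(L² − r² sin²θ); with ω constant, a = ω²·d²x/dθ².
d²x/dθ² = −r cosθ − r²(cos2θ)/√u − r⁴ sin²2θ/(4u^{3/2}),  u = L² − r² sin²θ = 0.150435 m².
Substituting r = 0.0889 m, L = 0.3979 m, θ = 87.6°: d²x/dθ² = +0.01658 m.
a = ω²·d²x/dθ² = (5.85)²·(+0.01658) = +0.56742 m/s²;  |a| = 0.56742 m/s².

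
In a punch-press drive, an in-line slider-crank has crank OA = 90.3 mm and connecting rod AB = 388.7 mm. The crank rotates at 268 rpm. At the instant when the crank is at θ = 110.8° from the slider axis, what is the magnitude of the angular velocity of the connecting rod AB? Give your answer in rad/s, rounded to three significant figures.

2.37

ω = 28.06 rad/s (converted from 268 rpm).
The rod makes angle φ with the slider axis where L sinφ = r sinθ; differentiating, L cosφ·φ̇ = r ω cosθ.
L cosφ = √(L² − r² sin²θ) = 0.37942 m.
|ω_rod| = r ω |cosθ| / √(L² − r² sin²θ) = 0.0903·28.06·0.35511/0.37942 = 2.3718 rad/s.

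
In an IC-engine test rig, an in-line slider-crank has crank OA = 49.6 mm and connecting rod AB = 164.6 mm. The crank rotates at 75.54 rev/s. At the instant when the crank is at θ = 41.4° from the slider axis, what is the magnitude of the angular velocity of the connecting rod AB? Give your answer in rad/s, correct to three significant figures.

ω = 474.6 rad/s (converted from 75.54 rev/s).
The rod makes angle φ with the slider axis where L sinφ = r sinθ; differentiating, L cosφ·φ̇ = r ω cosθ.
L cosφ = √(L² − r² sin²θ) = 0.1613 m.
|ω_rod| = r ω |cosθ| / √(L² − r² sin²θ) = 0.0496·474.6·0.75011/0.1613 = 109.48 rad/s.

109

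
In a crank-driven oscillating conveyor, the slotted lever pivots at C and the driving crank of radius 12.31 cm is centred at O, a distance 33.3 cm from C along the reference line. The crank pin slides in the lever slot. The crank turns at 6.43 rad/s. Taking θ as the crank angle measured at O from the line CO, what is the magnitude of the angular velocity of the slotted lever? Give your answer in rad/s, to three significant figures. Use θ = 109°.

ω = 6.43 rad/s
Crank pin A relative to C: A = (d + r cosθ, r sinθ); lever angle φ = atan2(r sinθ, d + r cosθ).
Differentiating tanφ: φ̇ = rω(d cosθ + r)/(d² + r² + 2dr cosθ).
d² + r² + 2dr cosθ = |CA|² = 0.099351 m²;  d cosθ + r = +0.014686 m.
|ω_lever| = |0.1231·6.43·+0.014686| / 0.099351 = 0.117 rad/s.

0.117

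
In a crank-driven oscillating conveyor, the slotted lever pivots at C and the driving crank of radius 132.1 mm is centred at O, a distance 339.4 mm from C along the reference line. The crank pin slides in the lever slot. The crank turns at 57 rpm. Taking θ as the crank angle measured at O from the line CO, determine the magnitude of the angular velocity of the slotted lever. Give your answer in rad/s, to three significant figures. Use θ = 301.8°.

1.36

ω = 5.969 rad/s (from 57 rpm).
Crank pin A relative to C: A = (d + r cosθ, r sinθ); lever angle φ = atan2(r sinθ, d + r cosθ).
Differentiating tanφ: φ̇ = rω(d cosθ + r)/(d² + r² + 2dr cosθ).
d² + r² + 2dr cosθ = |CA|² = 0.179895 m²;  d cosθ + r = +0.31095 m.
|ω_lever| = |0.1321·5.969·+0.31095| / 0.179895 = 1.3629 rad/s.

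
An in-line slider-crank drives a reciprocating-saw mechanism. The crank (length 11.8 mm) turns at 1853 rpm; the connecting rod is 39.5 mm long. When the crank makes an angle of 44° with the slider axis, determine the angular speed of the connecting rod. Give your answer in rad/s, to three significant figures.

42.6

ω = 194 rad/s (converted from 1853 rpm).
The rod makes angle φ with the slider axis where L sinφ = r sinθ; differentiating, L cosφ·φ̇ = r ω cosθ.
L cosφ = √(L² − r² sin²θ) = 0.03864 m.
|ω_rod| = r ω |cosθ| / √(L² − r² sin²θ) = 0.0118·194·0.71934/0.03864 = 42.627 rad/s.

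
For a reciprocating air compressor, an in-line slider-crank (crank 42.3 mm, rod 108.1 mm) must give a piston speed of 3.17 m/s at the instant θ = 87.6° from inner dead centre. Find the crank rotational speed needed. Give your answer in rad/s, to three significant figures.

For an in-line slider-crank, |v_piston| = rω|sinθ|·[1 + r cosθ/√(L² − r² sin²θ)].
With r = 0.0423 m, L = 0.1081 m, θ = 87.6°: the bracketed kinematic factor |dx/dθ| = 0.043015 m.
ω = v/|dx/dθ| = 3.17/0.043015 = 73.695 rad/s.

73.7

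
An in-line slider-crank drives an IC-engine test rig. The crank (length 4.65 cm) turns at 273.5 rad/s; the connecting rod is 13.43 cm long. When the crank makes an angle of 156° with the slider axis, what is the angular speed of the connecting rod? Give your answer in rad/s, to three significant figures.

ω = 273.5 rad/s
The rod makes angle φ with the slider axis where L sinφ = r sinθ; differentiating, L cosφ·φ̇ = r ω cosθ.
L cosφ = √(L² − r² sin²θ) = 0.13296 m.
|ω_rod| = r ω |cosθ| / √(L² − r² sin²θ) = 0.0465·273.5·0.91355/0.13296 = 87.38 rad/s.

87.4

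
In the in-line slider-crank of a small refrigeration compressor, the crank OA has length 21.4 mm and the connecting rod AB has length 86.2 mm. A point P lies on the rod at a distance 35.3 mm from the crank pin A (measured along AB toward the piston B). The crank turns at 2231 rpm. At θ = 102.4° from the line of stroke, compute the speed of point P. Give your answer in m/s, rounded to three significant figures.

4.82

ω = 233.6 rad/s.  Crank-pin speed |V_A| = rω = 4.9997 m/s, perpendicular to OA.
Rod angle: sinφ = −(r/L) sinθ ⇒ φ = -14.032°; ω_rod = −rω cosθ/√(L²−r²sin²θ) = +12.838 rad/s.
V_P = V_A + ω_rod × AP, with AP = 0.0353 m along the rod.
Components: V_Px = −rω sinθ − a·ω_rod·sinφ = -4.7732 m/s;  V_Py = rω cosθ + a·ω_rod·cosφ = -0.63395 m/s.
|V_P| = √(V_Px² + V_Py²) = 4.8151 m/s.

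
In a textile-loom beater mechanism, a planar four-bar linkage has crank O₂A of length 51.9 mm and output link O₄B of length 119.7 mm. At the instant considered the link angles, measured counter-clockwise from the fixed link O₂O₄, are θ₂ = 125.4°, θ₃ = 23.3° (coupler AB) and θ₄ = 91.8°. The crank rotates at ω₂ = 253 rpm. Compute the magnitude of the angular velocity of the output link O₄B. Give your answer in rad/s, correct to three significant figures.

12.1

ω₂ = 26.49 rad/s (from 253 rpm).
Differentiating the loop-closure r₂e^{iθ₂}+r₃e^{iθ₃}=r₁+r₄e^{iθ₄} gives r₂ω₂e^{iθ₂}+r₃ω₃e^{iθ₃}=r₄ω₄e^{iθ₄}.
Eliminating the other unknown: ω₄ = r₂ω₂ sin(θ₂−θ₃) / [r₄ sin(θ₄−θ₃)].
Numerator sine = +0.97778; denominator sine = +0.93042.
Result = 0.0519·26.49·(+0.97778) / (0.1197·(+0.93042)) = +12.072 rad/s; magnitude 12.072 rad/s.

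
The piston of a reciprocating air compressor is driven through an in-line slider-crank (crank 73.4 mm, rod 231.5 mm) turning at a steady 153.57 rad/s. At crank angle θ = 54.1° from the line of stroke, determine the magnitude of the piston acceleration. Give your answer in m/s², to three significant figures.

851

ω = 153.6 rad/s
x(θ) = r cosθ + √(L² − r² sin²θ); with ω constant, a = ω²·d²x/dθ².
d²x/dθ² = −r cosθ − r²(cos2θ)/√u − r⁴ sin²2θ/(4u^{3/2}),  u = L² − r² sin²θ = 0.0500571 m².
Substituting r = 0.0734 m, L = 0.2315 m, θ = 54.1°: d²x/dθ² = -0.036103 m.
a = ω²·d²x/dθ² = (153.6)²·(-0.036103) = -851.45 m/s²;  |a| = 851.45 m/s².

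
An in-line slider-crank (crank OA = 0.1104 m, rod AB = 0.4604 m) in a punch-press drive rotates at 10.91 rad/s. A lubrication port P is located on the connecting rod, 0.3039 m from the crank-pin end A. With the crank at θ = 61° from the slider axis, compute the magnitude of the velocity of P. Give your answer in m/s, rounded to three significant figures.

1.15

ω = 10.91 rad/s.  Crank-pin speed |V_A| = rω = 1.2045 m/s, perpendicular to OA.
Rod angle: sinφ = −(r/L) sinθ ⇒ φ = -12.106°; ω_rod = −rω cosθ/√(L²−r²sin²θ) = -1.2972 rad/s.
V_P = V_A + ω_rod × AP, with AP = 0.3039 m along the rod.
Components: V_Px = −rω sinθ − a·ω_rod·sinφ = -1.1361 m/s;  V_Py = rω cosθ + a·ω_rod·cosφ = +0.19849 m/s.
|V_P| = √(V_Px² + V_Py²) = 1.1533 m/s.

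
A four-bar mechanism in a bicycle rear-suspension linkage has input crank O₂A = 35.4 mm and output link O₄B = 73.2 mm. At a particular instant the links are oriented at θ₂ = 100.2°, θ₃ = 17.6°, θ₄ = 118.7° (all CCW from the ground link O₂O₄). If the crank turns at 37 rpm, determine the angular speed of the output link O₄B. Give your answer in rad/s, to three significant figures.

1.89

ω₂ = 3.875 rad/s (from 37 rpm).
Differentiating the loop-closure r₂e^{iθ₂}+r₃e^{iθ₃}=r₁+r₄e^{iθ₄} gives r₂ω₂e^{iθ₂}+r₃ω₃e^{iθ₃}=r₄ω₄e^{iθ₄}.
Eliminating the other unknown: ω₄ = r₂ω₂ sin(θ₂−θ₃) / [r₄ sin(θ₄−θ₃)].
Numerator sine = +0.99167; denominator sine = +0.98129.
Result = 0.0354·3.875·(+0.99167) / (0.0732·(+0.98129)) = +1.8936 rad/s; magnitude 1.8936 rad/s.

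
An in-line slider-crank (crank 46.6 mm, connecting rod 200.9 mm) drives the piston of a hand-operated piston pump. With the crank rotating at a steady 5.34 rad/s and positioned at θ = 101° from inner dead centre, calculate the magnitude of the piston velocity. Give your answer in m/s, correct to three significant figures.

ω = 5.34 rad/s
For an in-line slider-crank, x = r cosθ + √(L² − r² sin²θ), so v = −rω sinθ·[1 + r cosθ/√(L² − r² sin²θ)].
With r = 0.0466 m, L = 0.2009 m, θ = 101°: √(L² − r² sin²θ) = 0.19562 m.
v = −0.0466·5.34·0.98163·[1 + 0.0466·-0.19081/0.19562] = -0.23317 m/s.
|v| = 0.23317 m/s.

0.233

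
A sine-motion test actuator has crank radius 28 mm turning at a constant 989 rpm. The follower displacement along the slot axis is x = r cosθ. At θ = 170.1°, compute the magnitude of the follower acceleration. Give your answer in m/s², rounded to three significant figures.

ω = 103.6 rad/s (from 989 rpm).
x = r cosθ ⇒ ẍ = −rω² cosθ (ω constant).
|a| = rω²|cosθ| = 0.028·(103.6)²·|cos 170.1°| = 295.86 m/s².

296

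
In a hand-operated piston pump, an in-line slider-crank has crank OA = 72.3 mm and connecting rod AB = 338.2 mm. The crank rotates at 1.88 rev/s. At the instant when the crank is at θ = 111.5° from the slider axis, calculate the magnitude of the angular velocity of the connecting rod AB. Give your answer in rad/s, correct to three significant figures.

ω = 11.81 rad/s (converted from 1.88 rev/s).
The rod makes angle φ with the slider axis where L sinφ = r sinθ; differentiating, L cosφ·φ̇ = r ω cosθ.
L cosφ = √(L² − r² sin²θ) = 0.33144 m.
|ω_rod| = r ω |cosθ| / √(L² − r² sin²θ) = 0.0723·11.81·0.36650/0.33144 = 0.94437 rad/s.

0.944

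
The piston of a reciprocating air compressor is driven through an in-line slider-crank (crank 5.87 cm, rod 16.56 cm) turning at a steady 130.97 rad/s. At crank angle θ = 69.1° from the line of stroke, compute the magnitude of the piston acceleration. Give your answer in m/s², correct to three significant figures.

83.1

ω = 131 rad/s
x(θ) = r cosθ + √(L² − r² sin²θ); with ω constant, a = ω²·d²x/dθ².
d²x/dθ² = −r cosθ − r²(cos2θ)/√u − r⁴ sin²2θ/(4u^{3/2}),  u = L² − r² sin²θ = 0.0244162 m².
Substituting r = 0.0587 m, L = 0.1656 m, θ = 69.1°: d²x/dθ² = -0.0048473 m.
a = ω²·d²x/dθ² = (131)²·(-0.0048473) = -83.147 m/s²;  |a| = 83.147 m/s².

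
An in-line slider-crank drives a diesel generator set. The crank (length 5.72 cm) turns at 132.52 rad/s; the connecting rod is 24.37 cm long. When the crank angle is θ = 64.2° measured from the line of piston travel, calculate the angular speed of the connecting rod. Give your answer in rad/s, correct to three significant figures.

ω = 132.5 rad/s
The rod makes angle φ with the slider axis where L sinφ = r sinθ; differentiating, L cosφ·φ̇ = r ω cosθ.
L cosφ = √(L² − r² sin²θ) = 0.2382 m.
|ω_rod| = r ω |cosθ| / √(L² − r² sin²θ) = 0.0572·132.5·0.43523/0.2382 = 13.85 rad/s.

13.9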